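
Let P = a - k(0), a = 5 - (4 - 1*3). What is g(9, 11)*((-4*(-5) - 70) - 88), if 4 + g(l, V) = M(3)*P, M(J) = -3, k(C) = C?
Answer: 2208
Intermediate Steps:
a = 4 (a = 5 - (4 - 3) = 5 - 1*1 = 5 - 1 = 4)
P = 4 (P = 4 - 1*0 = 4 + 0 = 4)
g(l, V) = -16 (g(l, V) = -4 - 3*4 = -4 - 12 = -16)
g(9, 11)*((-4*(-5) - 70) - 88) = -16*((-4*(-5) - 70) - 88) = -16*((20 - 70) - 88) = -16*(-50 - 88) = -16*(-138) = 2208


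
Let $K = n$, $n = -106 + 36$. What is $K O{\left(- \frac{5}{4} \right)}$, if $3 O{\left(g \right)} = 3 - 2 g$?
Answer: $- \frac{385}{3} \approx -128.33$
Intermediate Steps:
$O{\left(g \right)} = 1 - \frac{2 g}{3}$ ($O{\left(g \right)} = \frac{3 - 2 g}{3} = 1 - \frac{2 g}{3}$)
$n = -70$
$K = -70$
$K O{\left(- \frac{5}{4} \right)} = - 70 \left(1 - \frac{2 \left(- \frac{5}{4}\right)}{3}\right) = - 70 \left(1 - \frac{2 \left(\left(-5\right) \frac{1}{4}\right)}{3}\right) = - 70 \left(1 - - \frac{5}{6}\right) = - 70 \left(1 + \frac{5}{6}\right) = \left(-70\right) \frac{11}{6} = - \frac{385}{3}$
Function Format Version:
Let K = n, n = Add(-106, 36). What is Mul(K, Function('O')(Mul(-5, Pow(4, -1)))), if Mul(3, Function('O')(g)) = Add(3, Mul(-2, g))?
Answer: Rational(-385, 3) ≈ -128.33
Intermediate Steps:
Function('O')(g) = Add(1, Mul(Rational(-2, 3), g)) (Function('O')(g) = Mul(Rational(1, 3), Add(3, Mul(-2, g))) = Add(1, Mul(Rational(-2, 3), g)))
n = -70
K = -70
Mul(K, Function('O')(Mul(-5, Pow(4, -1)))) = Mul(-70, Add(1, Mul(Rational(-2, 3), Mul(-5, Pow(4, -1))))) = Mul(-70, Add(1, Mul(Rational(-2, 3), Mul(-5, Rational(1, 4))))) = Mul(-70, Add(1, Mul(Rational(-2, 3), Rational(-5, 4)))) = Mul(-70, Add(1, Rational(5, 6))) = Mul(-70, Rational(11, 6)) = Rational(-385, 3)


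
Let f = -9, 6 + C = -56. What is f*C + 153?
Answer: 711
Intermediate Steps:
C = -62 (C = -6 - 56 = -62)
f*C + 153 = -9*(-62) + 153 = 558 + 153 = 711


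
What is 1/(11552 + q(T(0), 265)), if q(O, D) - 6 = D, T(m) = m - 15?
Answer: 1/11823 ≈ 8.4581e-5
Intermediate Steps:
T(m) = -15 + m
q(O, D) = 6 + D
1/(11552 + q(T(0), 265)) = 1/(11552 + (6 + 265)) = 1/(11552 + 271) = 1/11823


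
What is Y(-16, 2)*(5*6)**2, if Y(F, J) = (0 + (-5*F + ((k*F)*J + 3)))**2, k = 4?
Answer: 1822500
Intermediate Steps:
Y(F, J) = (3 - 5*F + 4*F*J)**2 (Y(F, J) = (0 + (-5*F + ((4*F)*J + 3)))**2 = (0 + (-5*F + (4*F*J + 3)))**2 = (0 + (-5*F + (3 + 4*F*J)))**2 = (0 + (3 - 5*F + 4*F*J))**2 = (3 - 5*F + 4*F*J)**2)
Y(-16, 2)*(5*6)**2 = (3 - 5*(-16) + 4*(-16)*2)**2*(5*6)**2 = (3 + 80 - 128)**2*30**2 = (-45)**2*900 = 2025*900 = 1822500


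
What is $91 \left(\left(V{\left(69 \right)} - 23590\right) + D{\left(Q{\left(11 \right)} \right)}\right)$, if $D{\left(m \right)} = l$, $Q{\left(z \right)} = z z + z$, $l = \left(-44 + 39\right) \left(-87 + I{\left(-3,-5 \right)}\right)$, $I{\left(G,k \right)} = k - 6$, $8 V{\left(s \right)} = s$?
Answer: $- \frac{16810521}{8} \approx -2.1013 \cdot 10^{6}$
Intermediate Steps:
$V{\left(s \right)} = \frac{s}{8}$
$I{\left(G,k \right)} = -6 + k$ ($I{\left(G,k \right)} = k - 6 = -6 + k$)
$l = 490$ ($l = \left(-44 + 39\right) \left(-87 - 11\right) = - 5 \left(-87 - 11\right) = \left(-5\right) \left(-98\right) = 490$)
$Q{\left(z \right)} = z + z^{2}$ ($Q{\left(z \right)} = z^{2} + z = z + z^{2}$)
$D{\left(m \right)} = 490$
$91 \left(\left(V{\left(69 \right)} - 23590\right) + D{\left(Q{\left(11 \right)} \right)}\right) = 91 \left(\left(\frac{1}{8} \cdot 69 - 23590\right) + 490\right) = 91 \left(\left(\frac{69}{8} - 23590\right) + 490\right) = 91 \left(- \frac{188651}{8} + 490\right) = 91 \left(- \frac{184731}{8}\right) = - \frac{16810521}{8}$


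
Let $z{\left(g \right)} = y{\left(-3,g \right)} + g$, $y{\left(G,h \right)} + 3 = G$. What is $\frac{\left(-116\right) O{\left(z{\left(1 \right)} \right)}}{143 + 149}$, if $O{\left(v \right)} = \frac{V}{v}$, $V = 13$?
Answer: $\frac{377}{365} \approx 1.0329$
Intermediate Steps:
$y{\left(G,h \right)} = -3 + G$
$z{\left(g \right)} = -6 + g$ ($z{\left(g \right)} = \left(-3 - 3\right) + g = -6 + g$)
$O{\left(v \right)} = \frac{13}{v}$
$\frac{\left(-116\right) O{\left(z{\left(1 \right)} \right)}}{143 + 149} = \frac{\left(-116\right) \frac{13}{-6 + 1}}{143 + 149} = \frac{\left(-116\right) \frac{13}{-5}}{292} = - 116 \cdot 13 \left(- \frac{1}{5}\right) \frac{1}{292} = \left(-116\right) \left(- \frac{13}{5}\right) \frac{1}{292} = \frac{1508}{5} \cdot \frac{1}{292} = \frac{377}{365}$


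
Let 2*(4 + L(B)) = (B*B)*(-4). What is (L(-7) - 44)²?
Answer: 21316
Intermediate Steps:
L(B) = -4 - 2*B² (L(B) = -4 + ((B*B)*(-4))/2 = -4 + (B²*(-4))/2 = -4 + (-4*B²)/2 = -4 - 2*B²)
(L(-7) - 44)² = ((-4 - 2*(-7)²) - 44)² = ((-4 - 2*49) - 44)² = ((-4 - 98) - 44)² = (-102 - 44)² = (-146)² = 21316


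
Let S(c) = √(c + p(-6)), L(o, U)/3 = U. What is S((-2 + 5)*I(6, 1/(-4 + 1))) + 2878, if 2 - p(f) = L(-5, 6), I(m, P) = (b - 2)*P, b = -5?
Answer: 2878 + 3*I ≈ 2878.0 + 3.0*I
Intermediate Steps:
L(o, U) = 3*U
I(m, P) = -7*P (I(m, P) = (-5 - 2)*P = -7*P)
p(f) = -16 (p(f) = 2 - 3*6 = 2 - 1*18 = 2 - 18 = -16)
S(c) = √(-16 + c) (S(c) = √(c - 16) = √(-16 + c))
S((-2 + 5)*I(6, 1/(-4 + 1))) + 2878 = √(-16 + (-2 + 5)*(-7/(-4 + 1))) + 2878 = √(-16 + 3*(-7/(-3))) + 2878 = √(-16 + 3*(-7*(-⅓))) + 2878 = √(-16 + 3*(7/3)) + 2878 = √(-16 + 7) + 2878 = √(-9) + 2878 = 3*I + 2878 = 2878 + 3*I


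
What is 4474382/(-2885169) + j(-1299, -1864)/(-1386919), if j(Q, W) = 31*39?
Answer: -6209093578379/4001495704311 ≈ -1.5517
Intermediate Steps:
j(Q, W) = 1209
4474382/(-2885169) + j(-1299, -1864)/(-1386919) = 4474382/(-2885169) + 1209/(-1386919) = 4474382*(-1/2885169) + 1209*(-1/1386919) = -4474382/2885169 - 1209/1386919 = -6209093578379/4001495704311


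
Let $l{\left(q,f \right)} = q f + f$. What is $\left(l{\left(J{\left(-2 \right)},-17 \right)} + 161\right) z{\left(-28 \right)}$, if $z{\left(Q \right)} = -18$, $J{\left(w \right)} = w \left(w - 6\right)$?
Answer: $2304$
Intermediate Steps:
$J{\left(w \right)} = w \left(-6 + w\right)$
$l{\left(q,f \right)} = f + f q$ ($l{\left(q,f \right)} = f q + f = f + f q$)
$\left(l{\left(J{\left(-2 \right)},-17 \right)} + 161\right) z{\left(-28 \right)} = \left(- 17 \left(1 - 2 \left(-6 - 2\right)\right) + 161\right) \left(-18\right) = \left(- 17 \left(1 - -16\right) + 161\right) \left(-18\right) = \left(- 17 \left(1 + 16\right) + 161\right) \left(-18\right) = \left(\left(-17\right) 17 + 161\right) \left(-18\right) = \left(-289 + 161\right) \left(-18\right) = \left(-128\right) \left(-18\right) = 2304$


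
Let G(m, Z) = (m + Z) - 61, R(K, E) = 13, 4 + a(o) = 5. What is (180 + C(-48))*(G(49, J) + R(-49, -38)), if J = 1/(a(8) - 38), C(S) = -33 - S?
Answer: 7020/37 ≈ 189.73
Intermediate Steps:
a(o) = 1 (a(o) = -4 + 5 = 1)
J = -1/37 (J = 1/(1 - 38) = 1/(-37) = -1/37 ≈ -0.027027)
G(m, Z) = -61 + Z + m (G(m, Z) = (Z + m) - 61 = -61 + Z + m)
(180 + C(-48))*(G(49, J) + R(-49, -38)) = (180 + (-33 - 1*(-48)))*((-61 - 1/37 + 49) + 13) = (180 + (-33 + 48))*(-445/37 + 13) = (180 + 15)*(36/37) = 195*(36/37) = 7020/37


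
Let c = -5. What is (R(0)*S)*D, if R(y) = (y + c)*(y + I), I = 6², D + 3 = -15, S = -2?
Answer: -6480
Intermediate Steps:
D = -18 (D = -3 - 15 = -18)
I = 36
R(y) = (-5 + y)*(36 + y) (R(y) = (y - 5)*(y + 36) = (-5 + y)*(36 + y))
(R(0)*S)*D = ((-180 + 0² + 31*0)*(-2))*(-18) = ((-180 + 0 + 0)*(-2))*(-18) = -180*(-2)*(-18) = 360*(-18) = -6480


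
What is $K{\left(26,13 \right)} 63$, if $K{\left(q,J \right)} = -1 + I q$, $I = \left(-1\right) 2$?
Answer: $-3339$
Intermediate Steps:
$I = -2$
$K{\left(q,J \right)} = -1 - 2 q$
$K{\left(26,13 \right)} 63 = \left(-1 - 52\right) 63 = \left(-53\right) 63 = -3339$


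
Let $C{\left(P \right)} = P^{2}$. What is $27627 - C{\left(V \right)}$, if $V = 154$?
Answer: $3911$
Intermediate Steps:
$27627 - C{\left(V \right)} = 27627 - 154^{2} = 27627 - 23716 = 3911$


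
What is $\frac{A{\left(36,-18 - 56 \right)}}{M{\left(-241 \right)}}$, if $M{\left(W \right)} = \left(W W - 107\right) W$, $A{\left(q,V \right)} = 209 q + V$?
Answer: $- \frac{3725}{6985867} \approx -0.00053322$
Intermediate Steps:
$A{\left(q,V \right)} = V + 209 q$
$M{\left(W \right)} = W \left(-107 + W^{2}\right)$ ($M{\left(W \right)} = \left(W^{2} - 107\right) W = \left(-107 + W^{2}\right) W = W \left(-107 + W^{2}\right)$)
$\frac{A{\left(36,-18 - 56 \right)}}{M{\left(-241 \right)}} = \frac{\left(-18 - 56\right) + 209 \cdot 36}{\left(-241\right) \left(-107 + \left(-241\right)^{2}\right)} = \frac{\left(-18 - 56\right) + 7524}{\left(-241\right) \left(-107 + 58081\right)} = \frac{-74 + 7524}{\left(-241\right) 57974} = \frac{7450}{-13971734} = 7450 \left(- \frac{1}{13971734}\right) = - \frac{3725}{6985867}$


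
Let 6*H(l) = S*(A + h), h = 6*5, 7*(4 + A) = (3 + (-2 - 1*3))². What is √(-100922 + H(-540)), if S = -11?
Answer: I*√4947565/7 ≈ 317.76*I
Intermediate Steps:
A = -24/7 (A = -4 + (3 + (-2 - 1*3))²/7 = -4 + (3 + (-2 - 3))²/7 = -4 + (3 - 5)²/7 = -4 + (⅐)*(-2)² = -4 + (⅐)*4 = -4 + 4/7 = -24/7 ≈ -3.4286)
h = 30
H(l) = -341/7 (H(l) = (-11*(-24/7 + 30))/6 = (-11*186/7)/6 = (⅙)*(-2046/7) = -341/7)
√(-100922 + H(-540)) = √(-100922 - 341/7) = √(-706795/7) = I*√4947565/7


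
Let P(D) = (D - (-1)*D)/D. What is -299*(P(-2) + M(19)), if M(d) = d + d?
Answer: -11960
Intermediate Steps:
M(d) = 2*d
P(D) = 2 (P(D) = (D + D)/D = (2*D)/D = 2)
-299*(P(-2) + M(19)) = -299*(2 + 2*19) = -299*(2 + 38) = -299*40 = -11960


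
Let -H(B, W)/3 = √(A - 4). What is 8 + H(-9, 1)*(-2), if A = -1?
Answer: 8 + 6*I*√5 ≈ 8.0 + 13.416*I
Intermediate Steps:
H(B, W) = -3*I*√5 (H(B, W) = -3*√(-1 - 4) = -3*I*√5)
8 + H(-9, 1)*(-2) = 8 - 3*I*√5*(-2) = 8 + 6*I*√5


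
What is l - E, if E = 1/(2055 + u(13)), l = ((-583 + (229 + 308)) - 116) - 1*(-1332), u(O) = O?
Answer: 2419559/2068 ≈ 1170.0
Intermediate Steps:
l = 1170 (l = ((-583 + 537) - 116) + 1332 = (-46 - 116) + 1332 = -162 + 1332 = 1170)
E = 1/2068 (E = 1/(2055 + 13) = 1/2068 ≈ 0.00048356)
l - E = 1170 - 1*1/2068 = 1170 - 1/2068 = 2419559/2068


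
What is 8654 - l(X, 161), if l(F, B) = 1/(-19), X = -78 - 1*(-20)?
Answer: 164427/19 ≈ 8654.0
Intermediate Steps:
X = -58 (X = -78 + 20 = -58)
l(F, B) = -1/19
8654 - l(X, 161) = 8654 - 1*(-1/19) = 8654 + 1/19 = 164427/19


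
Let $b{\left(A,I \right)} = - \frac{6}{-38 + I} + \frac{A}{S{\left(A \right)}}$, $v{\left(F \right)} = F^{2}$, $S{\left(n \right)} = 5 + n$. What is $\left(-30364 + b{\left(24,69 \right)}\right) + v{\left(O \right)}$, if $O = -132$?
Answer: $- \frac{11632490}{899} \approx -12939.0$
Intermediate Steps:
$b{\left(A,I \right)} = - \frac{6}{-38 + I} + \frac{A}{5 + A}$
$\left(-30364 + b{\left(24,69 \right)}\right) + v{\left(O \right)} = \left(-30364 + \frac{-30 - 1056 + 24 \cdot 69}{\left(-38 + 69\right) \left(5 + 24\right)}\right) + \left(-132\right)^{2} = \left(-30364 + \frac{-30 - 1056 + 1656}{31 \cdot 29}\right) + 17424 = \left(-30364 + \frac{1}{31} \cdot \frac{1}{29} \cdot 570\right) + 17424 = \left(-30364 + \frac{570}{899}\right) + 17424 = - \frac{27296666}{899} + 17424 = - \frac{11632490}{899}$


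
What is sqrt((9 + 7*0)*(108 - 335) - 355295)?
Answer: I*sqrt(357338) ≈ 597.78*I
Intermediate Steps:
sqrt((9 + 7*0)*(108 - 335) - 355295) = sqrt((9 + 0)*(-227) - 355295) = sqrt(9*(-227) - 355295) = sqrt(-2043 - 355295) = sqrt(-357338) = I*sqrt(357338)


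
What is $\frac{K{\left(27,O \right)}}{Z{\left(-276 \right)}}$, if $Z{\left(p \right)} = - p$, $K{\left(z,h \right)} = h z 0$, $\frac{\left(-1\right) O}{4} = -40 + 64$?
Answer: $0$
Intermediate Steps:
$O = -96$ ($O = - 4 \left(-40 + 64\right) = \left(-4\right) 24 = -96$)
$K{\left(z,h \right)} = 0$
$\frac{K{\left(27,O \right)}}{Z{\left(-276 \right)}} = \frac{0}{\left(-1\right) \left(-276\right)} = \frac{0}{276} = 0 \cdot \frac{1}{276} = 0$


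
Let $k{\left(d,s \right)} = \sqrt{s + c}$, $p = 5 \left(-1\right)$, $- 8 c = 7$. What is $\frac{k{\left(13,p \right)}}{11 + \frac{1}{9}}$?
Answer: $\frac{9 i \sqrt{94}}{400} \approx 0.21815 i$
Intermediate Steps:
$c = - \frac{7}{8}$ ($c = \left(- \frac{1}{8}\right) 7 = - \frac{7}{8} \approx -0.875$)
$p = -5$
$k{\left(d,s \right)} = \sqrt{- \frac{7}{8} + s}$ ($k{\left(d,s \right)} = \sqrt{s - \frac{7}{8}} = \sqrt{- \frac{7}{8} + s}$)
$\frac{k{\left(13,p \right)}}{11 + \frac{1}{9}} = \frac{\frac{1}{4} \sqrt{-14 + 16 \left(-5\right)}}{11 + \frac{1}{9}} = \frac{\frac{1}{4} \sqrt{-14 - 80}}{11 + \frac{1}{9}} = \frac{\frac{1}{4} \sqrt{-94}}{\frac{100}{9}} = \frac{i \sqrt{94}}{4} \cdot \frac{9}{100} = \frac{9 i \sqrt{94}}{400}$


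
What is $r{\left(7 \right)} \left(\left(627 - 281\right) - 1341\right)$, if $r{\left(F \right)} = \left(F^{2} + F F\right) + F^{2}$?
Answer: $-146265$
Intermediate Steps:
$r{\left(F \right)} = 3 F^{2}$ ($r{\left(F \right)} = \left(F^{2} + F^{2}\right) + F^{2} = 2 F^{2} + F^{2} = 3 F^{2}$)
$r{\left(7 \right)} \left(\left(627 - 281\right) - 1341\right) = 3 \cdot 7^{2} \left(\left(627 - 281\right) - 1341\right) = 3 \cdot 49 \left(346 - 1341\right) = 147 \left(-995\right) = -146265$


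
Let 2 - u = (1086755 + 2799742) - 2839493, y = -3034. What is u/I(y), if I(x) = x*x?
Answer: -523501/4602578 ≈ -0.11374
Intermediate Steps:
u = -1047002 (u = 2 - ((1086755 + 2799742) - 2839493) = 2 - (3886497 - 2839493) = 2 - 1*1047004 = 2 - 1047004 = -1047002)
I(x) = x²
u/I(y) = -1047002/((-3034)²) = -1047002/9205156 = -1047002*1/9205156 = -523501/4602578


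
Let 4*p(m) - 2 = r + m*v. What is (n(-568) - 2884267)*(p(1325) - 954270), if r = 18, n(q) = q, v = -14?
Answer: 5532550987175/2 ≈ 2.7663e+12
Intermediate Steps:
p(m) = 5 - 7*m/2 (p(m) = 1/2 + (18 + m*(-14))/4 = 1/2 + (18 - 14*m)/4 = 1/2 + (9/2 - 7*m/2) = 5 - 7*m/2)
(n(-568) - 2884267)*(p(1325) - 954270) = (-568 - 2884267)*((5 - 7/2*1325) - 954270) = -2884835*((5 - 9275/2) - 954270) = -2884835*(-9265/2 - 954270) = -2884835*(-1917805/2) = 5532550987175/2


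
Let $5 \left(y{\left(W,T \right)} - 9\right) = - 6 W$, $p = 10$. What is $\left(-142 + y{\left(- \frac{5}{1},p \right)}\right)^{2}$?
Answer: $16129$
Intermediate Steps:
$y{\left(W,T \right)} = 9 - \frac{6 W}{5}$ ($y{\left(W,T \right)} = 9 + \frac{\left(-6\right) W}{5} = 9 - \frac{6 W}{5}$)
$\left(-142 + y{\left(- \frac{5}{1},p \right)}\right)^{2} = \left(-142 + \left(9 - \frac{6 \left(- \frac{5}{1}\right)}{5}\right)\right)^{2} = \left(-142 + \left(9 - \frac{6 \left(\left(-5\right) 1\right)}{5}\right)\right)^{2} = \left(-142 + \left(9 - -6\right)\right)^{2} = \left(-142 + \left(9 + 6\right)\right)^{2} = \left(-142 + 15\right)^{2} = \left(-127\right)^{2} = 16129$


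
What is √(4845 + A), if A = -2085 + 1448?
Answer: 4*√263 ≈ 64.869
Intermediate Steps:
A = -637
√(4845 + A) = √(4845 - 637) = √4208 = 4*√263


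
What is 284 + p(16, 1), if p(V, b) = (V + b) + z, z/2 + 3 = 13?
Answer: 321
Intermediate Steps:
z = 20 (z = -6 + 2*13 = -6 + 26 = 20)
p(V, b) = 20 + V + b (p(V, b) = (V + b) + 20 = 20 + V + b)
284 + p(16, 1) = 284 + (20 + 16 + 1) = 284 + 37 = 321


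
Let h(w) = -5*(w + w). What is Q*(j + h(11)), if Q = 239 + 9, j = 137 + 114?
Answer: 34968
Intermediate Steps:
j = 251
h(w) = -10*w
Q = 248
Q*(j + h(11)) = 248*(251 - 10*11) = 248*(251 - 110) = 248*141 = 34968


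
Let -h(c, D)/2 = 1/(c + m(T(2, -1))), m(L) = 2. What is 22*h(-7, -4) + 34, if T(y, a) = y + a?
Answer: 214/5 ≈ 42.800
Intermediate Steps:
T(y, a) = a + y
h(c, D) = -2/(2 + c) (h(c, D) = -2/(c + 2) = -2/(2 + c))
22*h(-7, -4) + 34 = 22*(-2/(2 - 7)) + 34 = 22*(-2/(-5)) + 34 = 22*(-2*(-1/5)) + 34 = 22*(2/5) + 34 = 44/5 + 34 = 214/5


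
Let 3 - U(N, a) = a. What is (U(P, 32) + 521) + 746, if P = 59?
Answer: 1238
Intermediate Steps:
U(N, a) = 3 - a
(U(P, 32) + 521) + 746 = ((3 - 1*32) + 521) + 746 = ((3 - 32) + 521) + 746 = (-29 + 521) + 746 = 492 + 746 = 1238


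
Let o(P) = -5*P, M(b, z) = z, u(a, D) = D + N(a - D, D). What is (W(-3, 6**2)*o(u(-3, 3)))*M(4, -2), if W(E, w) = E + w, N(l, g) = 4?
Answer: 2310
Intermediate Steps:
u(a, D) = 4 + D (u(a, D) = D + 4 = 4 + D)
(W(-3, 6**2)*o(u(-3, 3)))*M(4, -2) = ((-3 + 6**2)*(-5*(4 + 3)))*(-2) = ((-3 + 36)*(-5*7))*(-2) = (33*(-35))*(-2) = -1155*(-2) = 2310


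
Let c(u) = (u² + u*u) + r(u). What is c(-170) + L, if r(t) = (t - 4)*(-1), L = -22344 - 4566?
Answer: 31064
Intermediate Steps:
L = -26910
r(t) = 4 - t (r(t) = (-4 + t)*(-1) = 4 - t)
c(u) = 4 - u + 2*u² (c(u) = (u² + u*u) + (4 - u) = (u² + u²) + (4 - u) = 2*u² + (4 - u) = 4 - u + 2*u²)
c(-170) + L = (4 - 1*(-170) + 2*(-170)²) - 26910 = (4 + 170 + 2*28900) - 26910 = (4 + 170 + 57800) - 26910 = 57974 - 26910 = 31064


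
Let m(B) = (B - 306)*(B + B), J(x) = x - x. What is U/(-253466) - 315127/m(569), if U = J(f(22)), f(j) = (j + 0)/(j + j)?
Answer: -315127/299294 ≈ -1.0529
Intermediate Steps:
f(j) = ½ (f(j) = j/((2*j)) = j*(1/(2*j)) = ½)
J(x) = 0
U = 0
m(B) = 2*B*(-306 + B) (m(B) = (-306 + B)*(2*B) = 2*B*(-306 + B))
U/(-253466) - 315127/m(569) = 0/(-253466) - 315127*1/(1138*(-306 + 569)) = 0*(-1/253466) - 315127/(2*569*263) = 0 - 315127/299294 = -315127/299294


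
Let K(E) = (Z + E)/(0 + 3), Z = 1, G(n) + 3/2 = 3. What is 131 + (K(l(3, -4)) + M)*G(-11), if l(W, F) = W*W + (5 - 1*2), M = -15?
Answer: 115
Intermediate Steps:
G(n) = 3/2 (G(n) = -3/2 + 3 = 3/2)
l(W, F) = 3 + W**2 (l(W, F) = W**2 + (5 - 2) = W**2 + 3 = 3 + W**2)
K(E) = 1/3 + E/3 (K(E) = (1 + E)/(0 + 3) = (1 + E)/3 = (1 + E)*(1/3) = 1/3 + E/3)
131 + (K(l(3, -4)) + M)*G(-11) = 131 + ((1/3 + (3 + 3**2)/3) - 15)*(3/2) = 131 + ((1/3 + (3 + 9)/3) - 15)*(3/2) = 131 + ((1/3 + (1/3)*12) - 15)*(3/2) = 131 + ((1/3 + 4) - 15)*(3/2) = 131 + (13/3 - 15)*(3/2) = 131 - 32/3*3/2 = 131 - 16 = 115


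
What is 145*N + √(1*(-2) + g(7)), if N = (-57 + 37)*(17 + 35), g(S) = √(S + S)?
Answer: -150800 + √(-2 + √14) ≈ -1.5080e+5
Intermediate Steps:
g(S) = √2*√S (g(S) = √(2*S) = √2*√S)
N = -1040 (N = -20*52 = -1040)
145*N + √(1*(-2) + g(7)) = 145*(-1040) + √(1*(-2) + √2*√7) = -150800 + √(-2 + √14)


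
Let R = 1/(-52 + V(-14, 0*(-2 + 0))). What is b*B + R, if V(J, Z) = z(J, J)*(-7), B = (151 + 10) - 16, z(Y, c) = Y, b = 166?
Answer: 1107221/46 ≈ 24070.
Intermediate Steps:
B = 145 (B = 161 - 16 = 145)
V(J, Z) = -7*J (V(J, Z) = J*(-7) = -7*J)
R = 1/46 (R = 1/(-52 - 7*(-14)) = 1/(-52 + 98) = 1/46 ≈ 0.021739)
b*B + R = 166*145 + 1/46 = 24070 + 1/46 = 1107221/46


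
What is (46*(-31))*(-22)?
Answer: 31372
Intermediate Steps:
(46*(-31))*(-22) = -1426*(-22) = 31372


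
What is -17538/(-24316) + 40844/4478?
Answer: 267924467/27221762 ≈ 9.8423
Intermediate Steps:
-17538/(-24316) + 40844/4478 = -17538*(-1/24316) + 40844*(1/4478) = 8769/12158 + 20422/2239 = 267924467/27221762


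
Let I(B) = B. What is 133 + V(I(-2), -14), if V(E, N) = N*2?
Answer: 105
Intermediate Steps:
V(E, N) = 2*N
133 + V(I(-2), -14) = 133 + 2*(-14) = 133 - 28 = 105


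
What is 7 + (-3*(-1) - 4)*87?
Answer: -80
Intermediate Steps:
7 + (-3*(-1) - 4)*87 = 7 + (3 - 4)*87 = 7 - 1*87 = 7 - 87 = -80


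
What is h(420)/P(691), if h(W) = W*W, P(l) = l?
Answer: 176400/691 ≈ 255.28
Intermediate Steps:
h(W) = W²
h(420)/P(691) = 420²/691 = 176400*(1/691) = 176400/691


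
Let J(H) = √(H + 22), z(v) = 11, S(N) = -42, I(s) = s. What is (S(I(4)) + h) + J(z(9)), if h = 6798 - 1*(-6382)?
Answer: 13138 + √33 ≈ 13144.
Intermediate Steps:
h = 13180 (h = 6798 + 6382 = 13180)
J(H) = √(22 + H)
(S(I(4)) + h) + J(z(9)) = (-42 + 13180) + √(22 + 11) = 13138 + √33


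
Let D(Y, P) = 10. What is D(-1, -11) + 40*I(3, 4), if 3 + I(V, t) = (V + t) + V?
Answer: 290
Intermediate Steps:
I(V, t) = -3 + t + 2*V (I(V, t) = -3 + ((V + t) + V) = -3 + (t + 2*V) = -3 + t + 2*V)
D(-1, -11) + 40*I(3, 4) = 10 + 40*(-3 + 4 + 2*3) = 10 + 40*(-3 + 4 + 6) = 10 + 40*7 = 10 + 280 = 290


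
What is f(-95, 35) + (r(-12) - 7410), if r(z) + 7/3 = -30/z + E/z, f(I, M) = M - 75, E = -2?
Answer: -22349/3 ≈ -7449.7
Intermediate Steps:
f(I, M) = -75 + M
r(z) = -7/3 - 32/z (r(z) = -7/3 + (-30/z - 2/z) = -7/3 - 32/z)
f(-95, 35) + (r(-12) - 7410) = (-75 + 35) + ((-7/3 - 32/(-12)) - 7410) = -40 + ((-7/3 - 32*(-1/12)) - 7410) = -40 + ((-7/3 + 8/3) - 7410) = -40 + (⅓ - 7410) = -40 - 22229/3 = -22349/3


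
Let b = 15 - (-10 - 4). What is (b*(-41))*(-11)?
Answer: 13079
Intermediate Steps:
b = 29 (b = 15 - 1*(-14) = 15 + 14 = 29)
(b*(-41))*(-11) = (29*(-41))*(-11) = -1189*(-11) = 13079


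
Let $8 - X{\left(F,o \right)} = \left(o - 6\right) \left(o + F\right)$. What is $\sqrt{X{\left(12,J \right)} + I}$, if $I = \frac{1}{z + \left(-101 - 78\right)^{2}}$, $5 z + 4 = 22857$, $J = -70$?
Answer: $\frac{i \sqrt{147445017086310}}{183058} \approx 66.333 i$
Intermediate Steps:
$z = \frac{22853}{5}$ ($z = - \frac{4}{5} + \frac{1}{5} \cdot 22857 = - \frac{4}{5} + \frac{22857}{5} = \frac{22853}{5} \approx 4570.6$)
$X{\left(F,o \right)} = 8 - \left(-6 + o\right) \left(F + o\right)$ ($X{\left(F,o \right)} = 8 - \left(o - 6\right) \left(o + F\right) = 8 - \left(-6 + o\right) \left(F + o\right)$)
$I = \frac{5}{183058}$ ($I = \frac{1}{\frac{22853}{5} + \left(-101 - 78\right)^{2}} = \frac{1}{\frac{22853}{5} + \left(-179\right)^{2}} = \frac{1}{\frac{22853}{5} + 32041} = \frac{1}{\frac{183058}{5}} = \frac{5}{183058} \approx 2.7314 \cdot 10^{-5}$)
$\sqrt{X{\left(12,J \right)} + I} = \sqrt{\left(8 - \left(-70\right)^{2} + 6 \cdot 12 + 6 \left(-70\right) - 12 \left(-70\right)\right) + \frac{5}{183058}} = \sqrt{\left(8 - 4900 + 72 - 420 + 840\right) + \frac{5}{183058}} = \sqrt{-4400 + \frac{5}{183058}} = \sqrt{- \frac{805455195}{183058}} = \frac{i \sqrt{147445017086310}}{183058}$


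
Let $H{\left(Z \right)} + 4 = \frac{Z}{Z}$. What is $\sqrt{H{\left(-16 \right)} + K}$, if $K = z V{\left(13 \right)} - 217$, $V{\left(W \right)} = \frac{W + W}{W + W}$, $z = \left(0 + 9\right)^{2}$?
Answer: $i \sqrt{139} \approx 11.79 i$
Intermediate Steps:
$z = 81$ ($z = 9^{2} = 81$)
$V{\left(W \right)} = 1$ ($V{\left(W \right)} = \frac{2 W}{2 W} = 2 W \frac{1}{2 W} = 1$)
$H{\left(Z \right)} = -3$ ($H{\left(Z \right)} = -4 + \frac{Z}{Z} = -4 + 1 = -3$)
$K = -136$ ($K = 81 \cdot 1 - 217 = 81 - 217 = -136$)
$\sqrt{H{\left(-16 \right)} + K} = \sqrt{-3 - 136} = \sqrt{-139} = i \sqrt{139}$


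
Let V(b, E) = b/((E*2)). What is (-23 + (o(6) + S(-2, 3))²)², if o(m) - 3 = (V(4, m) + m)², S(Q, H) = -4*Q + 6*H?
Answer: 148241170441/6561 ≈ 2.2594e+7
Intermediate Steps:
V(b, E) = b/(2*E) (V(b, E) = b/((2*E)) = b*(1/(2*E)) = b/(2*E))
o(m) = 3 + (m + 2/m)² (o(m) = 3 + ((½)*4/m + m)² = 3 + (2/m + m)² = 3 + (m + 2/m)²)
(-23 + (o(6) + S(-2, 3))²)² = (-23 + ((7 + 6² + 4/6²) + (-4*(-2) + 6*3))²)² = (-23 + ((7 + 36 + 4*(1/36)) + (8 + 18))²)² = (-23 + ((7 + 36 + ⅑) + 26)²)² = (-23 + (388/9 + 26)²)² = (-23 + (622/9)²)² = (-23 + 386884/81)² = (385021/81)² = 148241170441/6561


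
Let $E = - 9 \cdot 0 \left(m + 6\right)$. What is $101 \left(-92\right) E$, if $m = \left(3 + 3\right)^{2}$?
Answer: $0$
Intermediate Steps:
$m = 36$ ($m = 6^{2} = 36$)
$E = 0$ ($E = - 9 \cdot 0 \left(36 + 6\right) = - 9 \cdot 0 \cdot 42 = \left(-9\right) 0 = 0$)
$101 \left(-92\right) E = 101 \left(-92\right) 0 = \left(-9292\right) 0 = 0$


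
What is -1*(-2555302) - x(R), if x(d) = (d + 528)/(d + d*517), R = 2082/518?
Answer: 459305267361/179746 ≈ 2.5553e+6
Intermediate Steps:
R = 1041/259 (R = 2082*(1/518) = 1041/259 ≈ 4.0193)
x(d) = (528 + d)/(518*d) (x(d) = (528 + d)/(d + 517*d) = (528 + d)/((518*d)) = (528 + d)*(1/(518*d)) = (528 + d)/(518*d))
-1*(-2555302) - x(R) = -1*(-2555302) - (528 + 1041/259)/(518*1041/259) = 2555302 - 259*137793/(518*1041*259) = 2555302 - 1*45931/179746 = 2555302 - 45931/179746 = 459305267361/179746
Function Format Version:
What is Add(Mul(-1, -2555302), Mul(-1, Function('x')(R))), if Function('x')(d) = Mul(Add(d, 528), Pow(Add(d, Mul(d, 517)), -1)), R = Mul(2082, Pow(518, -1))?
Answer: Rational(459305267361, 179746) ≈ 2.5553e+6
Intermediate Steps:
R = Rational(1041, 259) (R = Mul(2082, Rational(1, 518)) = Rational(1041, 259) ≈ 4.0193)
Function('x')(d) = Mul(Rational(1, 518), Pow(d, -1), Add(528, d)) (Function('x')(d) = Mul(Add(528, d), Pow(Add(d, Mul(517, d)), -1)) = Mul(Add(528, d), Pow(Mul(518, d), -1)) = Mul(Add(528, d), Mul(Rational(1, 518), Pow(d, -1))) = Mul(Rational(1, 518), Pow(d, -1), Add(528, d)))
Add(Mul(-1, -2555302), Mul(-1, Function('x')(R))) = Add(Mul(-1, -2555302), Mul(-1, Mul(Rational(1, 518), Pow(Rational(1041, 259), -1), Add(528, Rational(1041, 259))))) = Add(2555302, Mul(-1, Mul(Rational(1, 518), Rational(259, 1041), Rational(137793, 259)))) = Add(2555302, Mul(-1, Rational(45931, 179746))) = Add(2555302, Rational(-45931, 179746)) = Rational(459305267361, 179746)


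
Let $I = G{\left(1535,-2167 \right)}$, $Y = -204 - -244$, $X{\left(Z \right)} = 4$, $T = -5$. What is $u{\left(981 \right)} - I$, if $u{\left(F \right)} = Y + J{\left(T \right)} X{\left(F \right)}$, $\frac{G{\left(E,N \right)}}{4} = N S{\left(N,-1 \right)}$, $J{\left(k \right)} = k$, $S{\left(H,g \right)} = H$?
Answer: $-18783536$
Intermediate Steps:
$Y = 40$ ($Y = -204 + 244 = 40$)
$G{\left(E,N \right)} = 4 N^{2}$ ($G{\left(E,N \right)} = 4 N N = 4 N^{2}$)
$I = 18783556$ ($I = 4 \left(-2167\right)^{2} = 4 \cdot 4695889 = 18783556$)
$u{\left(F \right)} = 20$ ($u{\left(F \right)} = 40 - 20 = 20$)
$u{\left(981 \right)} - I = 20 - 18783556 = -18783536$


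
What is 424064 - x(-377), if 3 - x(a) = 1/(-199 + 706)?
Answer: 214998928/507 ≈ 4.2406e+5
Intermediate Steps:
x(a) = 1520/507 (x(a) = 3 - 1/(-199 + 706) = 3 - 1/507 = 1520/507)
424064 - x(-377) = 424064 - 1*1520/507 = 424064 - 1520/507 = 214998928/507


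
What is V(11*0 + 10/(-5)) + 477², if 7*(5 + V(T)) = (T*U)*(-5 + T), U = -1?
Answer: 227522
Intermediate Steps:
V(T) = -5 - T*(-5 + T)/7 (V(T) = -5 + ((T*(-1))*(-5 + T))/7 = -5 + ((-T)*(-5 + T))/7 = -5 + (-T*(-5 + T))/7 = -5 - T*(-5 + T)/7)
V(11*0 + 10/(-5)) + 477² = (-5 - (11*0 + 10/(-5))²/7 + 5*(11*0 + 10/(-5))/7) + 477² = (-5 - (0 + 10*(-⅕))²/7 + 5*(0 + 10*(-⅕))/7) + 227529 = (-5 - (0 - 2)²/7 + 5*(0 - 2)/7) + 227529 = (-5 - ⅐*(-2)² + (5/7)*(-2)) + 227529 = (-5 - ⅐*4 - 10/7) + 227529 = (-5 - 4/7 - 10/7) + 227529 = -7 + 227529 = 227522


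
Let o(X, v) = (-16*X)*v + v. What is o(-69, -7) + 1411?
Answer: -6324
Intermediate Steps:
o(X, v) = v - 16*X*v (o(X, v) = -16*X*v + v = v - 16*X*v)
o(-69, -7) + 1411 = -7*(1 - 16*(-69)) + 1411 = -7*(1 + 1104) + 1411 = -7*1105 + 1411 = -7735 + 1411 = -6324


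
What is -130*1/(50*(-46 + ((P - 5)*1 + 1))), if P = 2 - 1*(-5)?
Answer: 13/215 ≈ 0.060465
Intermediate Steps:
P = 7 (P = 2 + 5 = 7)
-130*1/(50*(-46 + ((P - 5)*1 + 1))) = -130*1/(50*(-46 + ((7 - 5)*1 + 1))) = -130*1/(50*(-46 + (2*1 + 1))) = -130*1/(50*(-46 + (2 + 1))) = -130*1/(50*(-46 + 3)) = -130/(50*(-43)) = -130/(-2150) = -130*(-1/2150) = 13/215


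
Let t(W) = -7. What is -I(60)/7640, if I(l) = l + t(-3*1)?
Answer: -53/7640 ≈ -0.0069372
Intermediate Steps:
I(l) = -7 + l (I(l) = l - 7 = -7 + l)
-I(60)/7640 = -(-7 + 60)/7640 = -53/7640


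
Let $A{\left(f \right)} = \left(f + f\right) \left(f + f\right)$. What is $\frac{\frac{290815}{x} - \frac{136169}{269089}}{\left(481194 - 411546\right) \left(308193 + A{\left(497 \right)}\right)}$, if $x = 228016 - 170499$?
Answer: $\frac{35211542581}{698638570021520055048} \approx 5.04 \cdot 10^{-11}$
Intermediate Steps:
$A{\left(f \right)} = 4 f^{2}$ ($A{\left(f \right)} = 2 f 2 f = 4 f^{2}$)
$x = 57517$
$\frac{\frac{290815}{x} - \frac{136169}{269089}}{\left(481194 - 411546\right) \left(308193 + A{\left(497 \right)}\right)} = \frac{\frac{290815}{57517} - \frac{136169}{269089}}{\left(481194 - 411546\right) \left(308193 + 4 \cdot 497^{2}\right)} = \frac{290815 \cdot \frac{1}{57517} - \frac{136169}{269089}}{69648 \left(308193 + 4 \cdot 247009\right)} = \frac{\frac{290815}{57517} - \frac{136169}{269089}}{69648 \left(308193 + 988036\right)} = \frac{70423085162}{15477192013 \cdot 69648 \cdot 1296229} = \frac{70423085162}{15477192013 \cdot 90279757392} = \frac{70423085162}{15477192013} \cdot \frac{1}{90279757392} = \frac{35211542581}{698638570021520055048}$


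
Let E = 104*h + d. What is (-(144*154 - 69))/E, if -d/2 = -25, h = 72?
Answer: -22107/7538 ≈ -2.9327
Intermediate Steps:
d = 50 (d = -2*(-25) = 50)
E = 7538 (E = 104*72 + 50 = 7488 + 50 = 7538)
(-(144*154 - 69))/E = -(144*154 - 69)/7538 = -(22176 - 69)*(1/7538) = -1*22107*(1/7538) = -22107*1/7538 = -22107/7538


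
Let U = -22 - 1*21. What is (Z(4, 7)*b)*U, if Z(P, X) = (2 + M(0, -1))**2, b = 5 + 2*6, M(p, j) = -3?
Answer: -731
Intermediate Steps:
U = -43 (U = -22 - 21 = -43)
b = 17 (b = 5 + 12 = 17)
Z(P, X) = 1 (Z(P, X) = (2 - 3)**2 = (-1)**2 = 1)
(Z(4, 7)*b)*U = (1*17)*(-43) = 17*(-43) = -731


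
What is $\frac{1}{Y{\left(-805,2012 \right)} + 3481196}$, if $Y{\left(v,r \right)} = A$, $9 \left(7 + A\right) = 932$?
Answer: $\frac{9}{31331633} \approx 2.8725 \cdot 10^{-7}$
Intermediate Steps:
$A = \frac{869}{9}$ ($A = -7 + \frac{1}{9} \cdot 932 = -7 + \frac{932}{9} = \frac{869}{9} \approx 96.556$)
$Y{\left(v,r \right)} = \frac{869}{9}$
$\frac{1}{Y{\left(-805,2012 \right)} + 3481196} = \frac{1}{\frac{869}{9} + 3481196} = \frac{1}{\frac{31331633}{9}} = \frac{9}{31331633}$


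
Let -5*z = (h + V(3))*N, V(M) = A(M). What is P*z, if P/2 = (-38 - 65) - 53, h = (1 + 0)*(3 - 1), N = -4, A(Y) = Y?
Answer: -1248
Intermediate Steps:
V(M) = M
h = 2 (h = 1*2 = 2)
P = -312 (P = 2*((-38 - 65) - 53) = 2*(-103 - 53) = 2*(-156) = -312)
z = 4 (z = -(2 + 3)*(-4)/5 = -(-4) = -⅕*(-20) = 4)
P*z = -312*4 = -1248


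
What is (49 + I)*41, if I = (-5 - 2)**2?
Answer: 4018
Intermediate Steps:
I = 49 (I = (-7)**2 = 49)
(49 + I)*41 = (49 + 49)*41 = 98*41 = 4018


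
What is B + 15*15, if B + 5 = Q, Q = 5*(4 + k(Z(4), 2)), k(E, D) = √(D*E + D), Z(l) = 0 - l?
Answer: 240 + 5*I*√6 ≈ 240.0 + 12.247*I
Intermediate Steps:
Z(l) = -l
k(E, D) = √(D + D*E)
Q = 20 + 5*I*√6 (Q = 5*(4 + √(2*(1 - 1*4))) = 5*(4 + √(2*(1 - 4))) = 5*(4 + √(2*(-3))) = 5*(4 + √(-6)) = 5*(4 + I*√6) = 20 + 5*I*√6 ≈ 20.0 + 12.247*I)
B = 15 + 5*I*√6 (B = -5 + (20 + 5*I*√6) = 15 + 5*I*√6 ≈ 15.0 + 12.247*I)
B + 15*15 = (15 + 5*I*√6) + 15*15 = (15 + 5*I*√6) + 225 = 240 + 5*I*√6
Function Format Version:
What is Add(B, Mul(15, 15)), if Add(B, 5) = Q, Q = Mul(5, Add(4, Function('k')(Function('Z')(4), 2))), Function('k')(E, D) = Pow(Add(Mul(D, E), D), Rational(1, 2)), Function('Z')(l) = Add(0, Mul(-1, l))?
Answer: Add(240, Mul(5, I, Pow(6, Rational(1, 2)))) ≈ Add(240.00, Mul(12.247, I))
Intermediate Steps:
Function('Z')(l) = Mul(-1, l)
Function('k')(E, D) = Pow(Add(D, Mul(D, E)), Rational(1, 2))
Q = Add(20, Mul(5, I, Pow(6, Rational(1, 2)))) (Q = Mul(5, Add(4, Pow(Mul(2, Add(1, Mul(-1, 4))), Rational(1, 2)))) = Mul(5, Add(4, Pow(Mul(2, Add(1, -4)), Rational(1, 2)))) = Mul(5, Add(4, Pow(Mul(2, -3), Rational(1, 2)))) = Mul(5, Add(4, Pow(-6, Rational(1, 2)))) = Mul(5, Add(4, Mul(I, Pow(6, Rational(1, 2))))) = Add(20, Mul(5, I, Pow(6, Rational(1, 2)))) ≈ Add(20.000, Mul(12.247, I)))
B = Add(15, Mul(5, I, Pow(6, Rational(1, 2)))) (B = Add(-5, Add(20, Mul(5, I, Pow(6, Rational(1, 2))))) = Add(15, Mul(5, I, Pow(6, Rational(1, 2)))) ≈ Add(15.000, Mul(12.247, I)))
Add(B, Mul(15, 15)) = Add(Add(15, Mul(5, I, Pow(6, Rational(1, 2)))), Mul(15, 15)) = Add(Add(15, Mul(5, I, Pow(6, Rational(1, 2)))), 225) = Add(240, Mul(5, I, Pow(6, Rational(1, 2))))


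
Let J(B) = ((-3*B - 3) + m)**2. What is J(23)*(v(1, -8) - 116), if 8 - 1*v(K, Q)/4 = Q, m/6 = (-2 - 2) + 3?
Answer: -316368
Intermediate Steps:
m = -6 (m = 6*((-2 - 2) + 3) = 6*(-4 + 3) = 6*(-1) = -6)
v(K, Q) = 32 - 4*Q
J(B) = (-9 - 3*B)**2 (J(B) = ((-3*B - 3) - 6)**2 = ((-3 - 3*B) - 6)**2 = (-9 - 3*B)**2)
J(23)*(v(1, -8) - 116) = (9*(3 + 23)**2)*((32 - 4*(-8)) - 116) = (9*26**2)*((32 + 32) - 116) = (9*676)*(64 - 116) = 6084*(-52) = -316368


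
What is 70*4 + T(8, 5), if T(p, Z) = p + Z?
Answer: 293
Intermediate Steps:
T(p, Z) = Z + p
70*4 + T(8, 5) = 70*4 + (5 + 8) = 280 + 13 = 293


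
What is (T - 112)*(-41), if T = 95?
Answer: 697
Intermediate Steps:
(T - 112)*(-41) = (95 - 112)*(-41) = -17*(-41) = 697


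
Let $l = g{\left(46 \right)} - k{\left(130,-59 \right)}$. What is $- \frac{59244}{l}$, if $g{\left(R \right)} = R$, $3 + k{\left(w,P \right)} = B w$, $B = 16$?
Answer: $\frac{19748}{677} \approx 29.17$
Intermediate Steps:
$k{\left(w,P \right)} = -3 + 16 w$
$l = -2031$ ($l = 46 - \left(-3 + 16 \cdot 130\right) = 46 - \left(-3 + 2080\right) = 46 - 2077 = -2031$)
$- \frac{59244}{l} = - \frac{59244}{-2031} = \left(-59244\right) \left(- \frac{1}{2031}\right) = \frac{19748}{677}$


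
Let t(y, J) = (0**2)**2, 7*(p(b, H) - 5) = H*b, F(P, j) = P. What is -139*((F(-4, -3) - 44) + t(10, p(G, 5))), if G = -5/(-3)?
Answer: 6672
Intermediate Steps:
G = 5/3 (G = -5*(-1/3) = 5/3 ≈ 1.6667)
p(b, H) = 5 + H*b/7 (p(b, H) = 5 + (H*b)/7 = 5 + H*b/7)
t(y, J) = 0 (t(y, J) = 0**2 = 0)
-139*((F(-4, -3) - 44) + t(10, p(G, 5))) = -139*((-4 - 44) + 0) = -139*(-48 + 0) = -139*(-48) = 6672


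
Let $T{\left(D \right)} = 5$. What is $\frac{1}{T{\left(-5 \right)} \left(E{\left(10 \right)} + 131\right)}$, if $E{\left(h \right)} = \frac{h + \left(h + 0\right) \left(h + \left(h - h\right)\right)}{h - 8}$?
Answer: $\frac{1}{930} \approx 0.0010753$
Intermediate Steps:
$E{\left(h \right)} = \frac{h + h^{2}}{-8 + h}$ ($E{\left(h \right)} = \frac{h + h \left(h + 0\right)}{-8 + h} = \frac{h + h h}{-8 + h} = \frac{h + h^{2}}{-8 + h}$)
$\frac{1}{T{\left(-5 \right)} \left(E{\left(10 \right)} + 131\right)} = \frac{1}{5 \left(\frac{10 \left(1 + 10\right)}{-8 + 10} + 131\right)} = \frac{1}{5 \left(10 \cdot \frac{1}{2} \cdot 11 + 131\right)} = \frac{1}{5 \left(55 + 131\right)} = \frac{1}{5 \cdot 186} = \frac{1}{930}$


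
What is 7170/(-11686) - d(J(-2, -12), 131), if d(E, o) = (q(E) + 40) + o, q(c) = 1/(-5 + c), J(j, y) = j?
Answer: -7013323/40901 ≈ -171.47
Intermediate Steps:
d(E, o) = 40 + o + 1/(-5 + E) (d(E, o) = (1/(-5 + E) + 40) + o = (40 + 1/(-5 + E)) + o = 40 + o + 1/(-5 + E))
7170/(-11686) - d(J(-2, -12), 131) = 7170/(-11686) - (1 + (-5 - 2)*(40 + 131))/(-5 - 2) = 7170*(-1/11686) - (1 - 7*171)/(-7) = -3585/5843 - (-1)*(1 - 1197)/7 = -3585/5843 - (-1)*(-1196)/7 = -3585/5843 - 1*1196/7 = -3585/5843 - 1196/7 = -7013323/40901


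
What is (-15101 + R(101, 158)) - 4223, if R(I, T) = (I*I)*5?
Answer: 31681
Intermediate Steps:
R(I, T) = 5*I**2 (R(I, T) = I**2*5 = 5*I**2)
(-15101 + R(101, 158)) - 4223 = (-15101 + 5*101**2) - 4223 = (-15101 + 5*10201) - 4223 = (-15101 + 51005) - 4223 = 35904 - 4223 = 31681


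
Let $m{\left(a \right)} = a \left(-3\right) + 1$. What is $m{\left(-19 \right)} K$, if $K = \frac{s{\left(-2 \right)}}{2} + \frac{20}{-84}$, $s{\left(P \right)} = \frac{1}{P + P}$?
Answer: $- \frac{1769}{84} \approx -21.06$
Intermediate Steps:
$s{\left(P \right)} = \frac{1}{2 P}$
$m{\left(a \right)} = 1 - 3 a$ ($m{\left(a \right)} = - 3 a + 1 = 1 - 3 a$)
$K = - \frac{61}{168}$ ($K = \frac{\frac{1}{2} \frac{1}{-2}}{2} + \frac{20}{-84} = \frac{1}{2} \left(- \frac{1}{2}\right) \frac{1}{2} + 20 \left(- \frac{1}{84}\right) = \left(- \frac{1}{4}\right) \frac{1}{2} - \frac{5}{21} = - \frac{1}{8} - \frac{5}{21} = - \frac{61}{168} \approx -0.3631$)
$m{\left(-19 \right)} K = \left(1 - -57\right) \left(- \frac{61}{168}\right) = \left(1 + 57\right) \left(- \frac{61}{168}\right) = 58 \left(- \frac{61}{168}\right) = - \frac{1769}{84}$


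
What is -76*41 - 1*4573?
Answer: -7689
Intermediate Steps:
-76*41 - 1*4573 = -3116 - 4573 = -7689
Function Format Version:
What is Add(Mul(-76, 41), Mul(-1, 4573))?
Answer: -7689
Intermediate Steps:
Add(Mul(-76, 41), Mul(-1, 4573)) = Add(-3116, -4573) = -7689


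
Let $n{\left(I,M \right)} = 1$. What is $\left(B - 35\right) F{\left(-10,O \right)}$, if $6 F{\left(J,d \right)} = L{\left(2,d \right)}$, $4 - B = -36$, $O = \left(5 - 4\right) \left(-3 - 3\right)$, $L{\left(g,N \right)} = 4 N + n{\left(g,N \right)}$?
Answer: $- \frac{115}{6} \approx -19.167$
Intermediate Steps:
$L{\left(g,N \right)} = 1 + 4 N$ ($L{\left(g,N \right)} = 4 N + 1 = 1 + 4 N$)
$O = -6$ ($O = 1 \left(-6\right) = -6$)
$B = 40$ ($B = 4 - -36 = 4 + 36 = 40$)
$F{\left(J,d \right)} = \frac{1}{6} + \frac{2 d}{3}$ ($F{\left(J,d \right)} = \frac{1 + 4 d}{6} = \frac{1}{6} + \frac{2 d}{3}$)
$\left(B - 35\right) F{\left(-10,O \right)} = \left(40 - 35\right) \left(\frac{1}{6} + \frac{2}{3} \left(-6\right)\right) = 5 \left(\frac{1}{6} - 4\right) = 5 \left(- \frac{23}{6}\right) = - \frac{115}{6}$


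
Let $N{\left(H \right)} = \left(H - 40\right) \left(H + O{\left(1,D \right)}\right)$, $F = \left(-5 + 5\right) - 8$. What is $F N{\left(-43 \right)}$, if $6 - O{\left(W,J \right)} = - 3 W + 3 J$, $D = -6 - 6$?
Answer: $1328$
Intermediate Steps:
$D = -12$
$F = -8$ ($F = 0 - 8 = -8$)
$O{\left(W,J \right)} = 6 - 3 J + 3 W$ ($O{\left(W,J \right)} = 6 - \left(- 3 W + 3 J\right) = 6 - 3 J + 3 W$)
$N{\left(H \right)} = \left(-40 + H\right) \left(45 + H\right)$ ($N{\left(H \right)} = \left(H - 40\right) \left(H + \left(6 - -36 + 3 \cdot 1\right)\right) = \left(-40 + H\right) \left(H + \left(6 + 36 + 3\right)\right) = \left(-40 + H\right) \left(H + 45\right) = \left(-40 + H\right) \left(45 + H\right)$)
$F N{\left(-43 \right)} = - 8 \left(-1800 + \left(-43\right)^{2} + 5 \left(-43\right)\right) = - 8 \left(-1800 + 1849 - 215\right) = \left(-8\right) \left(-166\right) = 1328$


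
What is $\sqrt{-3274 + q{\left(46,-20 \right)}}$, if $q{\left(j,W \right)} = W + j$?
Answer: $4 i \sqrt{203} \approx 56.991 i$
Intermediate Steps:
$\sqrt{-3274 + q{\left(46,-20 \right)}} = \sqrt{-3274 + \left(-20 + 46\right)} = \sqrt{-3274 + 26} = \sqrt{-3248} = 4 i \sqrt{203}$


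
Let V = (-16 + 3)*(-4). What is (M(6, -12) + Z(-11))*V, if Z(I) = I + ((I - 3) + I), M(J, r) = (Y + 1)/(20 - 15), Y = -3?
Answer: -9464/5 ≈ -1892.8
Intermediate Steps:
M(J, r) = -⅖ (M(J, r) = (-3 + 1)/(20 - 15) = -2/5 = -2*⅕ = -⅖)
V = 52 (V = -13*(-4) = 52)
Z(I) = -3 + 3*I (Z(I) = I + ((-3 + I) + I) = I + (-3 + 2*I) = -3 + 3*I)
(M(6, -12) + Z(-11))*V = (-⅖ + (-3 + 3*(-11)))*52 = (-⅖ + (-3 - 33))*52 = (-⅖ - 36)*52 = -182/5*52 = -9464/5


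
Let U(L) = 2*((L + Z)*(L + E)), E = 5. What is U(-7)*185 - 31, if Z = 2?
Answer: 3669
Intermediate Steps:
U(L) = 2*(2 + L)*(5 + L) (U(L) = 2*((L + 2)*(L + 5)) = 2*((2 + L)*(5 + L)) = 2*(2 + L)*(5 + L))
U(-7)*185 - 31 = (20 + 2*(-7)² + 14*(-7))*185 - 31 = (20 + 2*49 - 98)*185 - 31 = (20 + 98 - 98)*185 - 31 = 20*185 - 31 = 3700 - 31 = 3669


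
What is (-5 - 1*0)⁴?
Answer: 625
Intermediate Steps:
(-5 - 1*0)⁴ = (-5 + 0)⁴ = (-5)⁴ = 625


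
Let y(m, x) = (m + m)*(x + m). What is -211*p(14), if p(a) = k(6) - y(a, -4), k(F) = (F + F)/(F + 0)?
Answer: 58658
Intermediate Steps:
y(m, x) = 2*m*(m + x) (y(m, x) = (2*m)*(m + x) = 2*m*(m + x))
k(F) = 2 (k(F) = (2*F)/F = 2)
p(a) = 2 - 2*a*(-4 + a) (p(a) = 2 - 2*a*(a - 4) = 2 - 2*a*(-4 + a))
-211*p(14) = -211*(2 - 2*14*(-4 + 14)) = -211*(2 - 2*14*10) = -211*(2 - 280) = -211*(-278) = 58658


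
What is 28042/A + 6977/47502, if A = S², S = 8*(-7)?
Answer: 6907811/760032 ≈ 9.0888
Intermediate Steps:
S = -56
A = 3136 (A = (-56)² = 3136)
28042/A + 6977/47502 = 28042/3136 + 6977/47502 = 28042*(1/3136) + 6977*(1/47502) = 2003/224 + 6977/47502 = 6907811/760032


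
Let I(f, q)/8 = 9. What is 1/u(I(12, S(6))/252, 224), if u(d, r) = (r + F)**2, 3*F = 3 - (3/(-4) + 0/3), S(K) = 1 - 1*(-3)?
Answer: 16/811801 ≈ 1.9709e-5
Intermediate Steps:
S(K) = 4 (S(K) = 1 + 3 = 4)
I(f, q) = 72 (I(f, q) = 8*9 = 72)
F = 5/4 (F = (3 - (3/(-4) + 0/3))/3 = (3 - (3*(-1/4) + 0*(1/3)))/3 = (3 - (-3/4 + 0))/3 = (3 - 1*(-3/4))/3 = (3 + 3/4)/3 = (1/3)*(15/4) = 5/4 ≈ 1.2500)
u(d, r) = (5/4 + r)**2 (u(d, r) = (r + 5/4)**2 = (5/4 + r)**2)
1/u(I(12, S(6))/252, 224) = 1/((5 + 4*224)**2/16) = 1/((5 + 896)**2/16) = 1/((1/16)*901**2) = 1/((1/16)*811801) = 1/(811801/16) = 16/811801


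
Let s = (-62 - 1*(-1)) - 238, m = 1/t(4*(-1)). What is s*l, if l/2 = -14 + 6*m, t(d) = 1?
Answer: 4784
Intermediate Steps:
m = 1 (m = 1/1 = 1)
s = -299 (s = (-62 + 1) - 238 = -61 - 238 = -299)
l = -16 (l = 2*(-14 + 6*1) = 2*(-14 + 6) = 2*(-8) = -16)
s*l = -299*(-16) = 4784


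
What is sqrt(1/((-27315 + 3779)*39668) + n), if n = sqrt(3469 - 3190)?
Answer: sqrt(-14587907 + 40858949883004608*sqrt(31))/116703256 ≈ 4.0870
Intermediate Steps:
n = 3*sqrt(31) (n = sqrt(279) = 3*sqrt(31) ≈ 16.703)
sqrt(1/((-27315 + 3779)*39668) + n) = sqrt(1/((-27315 + 3779)*39668) + 3*sqrt(31)) = sqrt((1/39668)/(-23536) + 3*sqrt(31)) = sqrt(-1/23536*1/39668 + 3*sqrt(31)) = sqrt(-1/933626048 + 3*sqrt(31))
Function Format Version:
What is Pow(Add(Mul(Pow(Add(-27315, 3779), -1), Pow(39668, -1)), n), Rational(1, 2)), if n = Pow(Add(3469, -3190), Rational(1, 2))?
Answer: Mul(Rational(1, 116703256), Pow(Add(-14587907, Mul(40858949883004608, Pow(31, Rational(1, 2)))), Rational(1, 2))) ≈ 4.0870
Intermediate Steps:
n = Mul(3, Pow(31, Rational(1, 2))) (n = Pow(279, Rational(1, 2)) = Mul(3, Pow(31, Rational(1, 2))) ≈ 16.703)
Pow(Add(Mul(Pow(Add(-27315, 3779), -1), Pow(39668, -1)), n), Rational(1, 2)) = Pow(Add(Mul(Pow(Add(-27315, 3779), -1), Pow(39668, -1)), Mul(3, Pow(31, Rational(1, 2)))), Rational(1, 2)) = Pow(Add(Mul(Pow(-23536, -1), Rational(1, 39668)), Mul(3, Pow(31, Rational(1, 2)))), Rational(1, 2)) = Pow(Add(Mul(Rational(-1, 23536), Rational(1, 39668)), Mul(3, Pow(31, Rational(1, 2)))), Rational(1, 2)) = Pow(Add(Rational(-1, 933626048), Mul(3, Pow(31, Rational(1, 2)))), Rational(1, 2))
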